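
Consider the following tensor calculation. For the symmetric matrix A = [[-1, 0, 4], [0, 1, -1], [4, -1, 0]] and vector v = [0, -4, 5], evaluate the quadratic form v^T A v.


First compute Av:
(Av)_1 = -1*0 + 0*-4 + 4*5 = 20
(Av)_2 = 0*0 + 1*-4 + -1*5 = -9
(Av)_3 = 4*0 + -1*-4 + 0*5 = 4
Av = [20, -9, 4]
Then v^T (Av) = 0*20 + -4*-9 + 5*4
= 0 + 36 + 20 = 56

56


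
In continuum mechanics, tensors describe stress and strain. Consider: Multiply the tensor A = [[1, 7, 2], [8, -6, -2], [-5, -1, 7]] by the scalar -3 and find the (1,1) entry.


Scalar multiplication: (cA)_{ij} = c * A_{ij}.
c = -3
A_{11} = 1
(cA)_{11} = -3 * 1 = -3

-3


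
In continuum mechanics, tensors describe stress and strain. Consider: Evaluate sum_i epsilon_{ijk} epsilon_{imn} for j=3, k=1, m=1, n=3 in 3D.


Using the identity: epsilon_{ijk} epsilon_{imn} = delta_{jm} delta_{kn} - delta_{jn} delta_{km}.
delta_{31} = 0
delta_{13} = 0
delta_{33} = 1
delta_{11} = 1
Result = 0 * 0 - 1 * 1 = 0 - 1 = -1

-1


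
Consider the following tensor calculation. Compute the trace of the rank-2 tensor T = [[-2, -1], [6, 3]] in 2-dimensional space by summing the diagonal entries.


The contraction (trace) of a rank-2 tensor is the sum of its diagonal elements.
Diagonal entries: A[1,1] = -2, A[2,2] = 3
Tr(A) = -2 + 3 = 1

1


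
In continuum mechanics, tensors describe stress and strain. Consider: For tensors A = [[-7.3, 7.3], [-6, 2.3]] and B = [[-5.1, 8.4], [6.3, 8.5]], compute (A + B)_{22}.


Tensor addition is component-wise: (A + B)_{ij} = A_{ij} + B_{ij}.
A_{22} = 2.3
B_{22} = 8.5
(A + B)_{22} = 2.3 + 8.5 = 10.8

10.8


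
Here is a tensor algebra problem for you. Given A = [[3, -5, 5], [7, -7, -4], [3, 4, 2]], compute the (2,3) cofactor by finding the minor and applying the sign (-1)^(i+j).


To find cofactor C_{23}, delete row 2 and column 3.
The resulting 2x2 submatrix is: [[3, -5], [3, 4]]
Minor M_{23} = 3*4 - -5*3
  = 12 - -15 = 27
Sign = (-1)^(2+3) = (-1)^5 = -1
Cofactor C_{23} = -1 * 27 = -27

-27


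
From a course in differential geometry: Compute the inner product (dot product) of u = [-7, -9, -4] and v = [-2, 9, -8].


The inner product u . v = sum of u_i * v_i.
Term-by-term: -7 * -2, -9 * 9, -4 * -8
Products: 14, -81, 32
Sum = 14 + -81 + 32 = -35

-35


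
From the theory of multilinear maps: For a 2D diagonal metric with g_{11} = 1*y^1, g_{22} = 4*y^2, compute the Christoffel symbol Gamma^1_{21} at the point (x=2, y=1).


For a diagonal metric, Gamma^k_{ij} = (1/2) g^{kk} (dg_{ik}/dx_j + dg_{jk}/dx_i - dg_{ij}/dx_k).
The metric is diagonal, so g_{ab} = 0 for a != b.
At the given point: g_{11} = 1, g_{22} = 4
g^{11} = 1/1
dg_{21}/dx_1 = 0 (off-diagonal)
dg_{11}/dx_2 = dg_{11}/dx_2 = 1
dg_{21}/dx_1 = 0 (off-diagonal)
Numerator = 0 + 1 - 0 = 1
Gamma^1_{21} = 1 / (2 * 1) = 1/2

1/2


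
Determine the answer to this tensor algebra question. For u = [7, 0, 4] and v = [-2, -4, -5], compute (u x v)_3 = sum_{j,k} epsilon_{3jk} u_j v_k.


(u x v)_3 = sum_{j,k} epsilon_{3jk} u_j v_k. Only permutations of (1,2,3) contribute; the two non-zero terms are:
eps_{312} u_1 v_2 = 1 * 7 * -4 = -28
eps_{321} u_2 v_1 = -1 * 0 * -2 = 0
(u x v)_3 = -28

-28


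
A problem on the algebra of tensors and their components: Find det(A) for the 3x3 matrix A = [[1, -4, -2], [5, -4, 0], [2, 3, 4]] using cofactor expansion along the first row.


Expanding along the first row, det(A) = a11*M_11 - a12*M_12 + a13*M_13, where M_1j is the (1,j) minor.
Minor M_11 = -4*4 - 0*3 = -16
Minor M_12 = 5*4 - 0*2 = 20
Minor M_13 = 5*3 - -4*2 = 23
det = 1*(-16) - -4*(20) + -2*(23)
    = -16 - -80 + -46
    = 18

18


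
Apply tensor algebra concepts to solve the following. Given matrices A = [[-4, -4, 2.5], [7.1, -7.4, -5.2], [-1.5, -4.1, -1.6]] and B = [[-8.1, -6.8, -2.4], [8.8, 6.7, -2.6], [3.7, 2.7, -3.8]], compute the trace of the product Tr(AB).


Tr(AB) = sum_i (AB)_{ii} where (AB)_{ii} = sum_k A_{ik} B_{ki}.
(AB)_{11} = -4*-8.1 + -4*8.8 + 2.5*3.7 = 6.45
(AB)_{22} = 7.1*-6.8 + -7.4*6.7 + -5.2*2.7 = -111.9
(AB)_{33} = -1.5*-2.4 + -4.1*-2.6 + -1.6*-3.8 = 20.34
Tr(AB) = 6.45 + -111.9 + 20.34 = -85.11

-85.11


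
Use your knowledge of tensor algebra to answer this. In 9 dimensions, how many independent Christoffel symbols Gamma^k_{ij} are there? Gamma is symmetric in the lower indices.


Christoffel symbols Gamma^k_{ij} are symmetric in i,j, so there are d * d(d+1)/2 independent symbols.
d = 9
d(d+1)/2 = 9 * 10 / 2 = 45
Total = 9 * 45 = 405

405


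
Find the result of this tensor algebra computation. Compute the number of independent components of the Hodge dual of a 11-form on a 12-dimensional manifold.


The Hodge dual of a p-form on an n-dimensional manifold is an (n-p)-form.
n = 12, p = 11, so dual degree = 12 - 11 = 1
The number of components is C(n, n-p) = C(12, 1) = 12

12


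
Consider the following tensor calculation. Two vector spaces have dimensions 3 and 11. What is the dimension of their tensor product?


The dimension of a tensor product is the product of dimensions.
dim(V) = 3, dim(W) = 11
dim(V (x) W) = 3 * 11 = 33

33


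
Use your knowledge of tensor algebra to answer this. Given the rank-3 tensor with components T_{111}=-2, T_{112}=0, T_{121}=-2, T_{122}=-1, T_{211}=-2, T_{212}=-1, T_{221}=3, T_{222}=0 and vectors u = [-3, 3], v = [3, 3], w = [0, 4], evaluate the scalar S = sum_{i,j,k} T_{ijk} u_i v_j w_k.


S = sum over i,j,k of T_{ijk} u_i v_j w_k. Expanding all 8 terms:
T_{111}*u_1*v_1*w_1 = -2*-3*3*0 = 0  (running total: 0)
T_{112}*u_1*v_1*w_2 = 0*-3*3*4 = 0  (running total: 0)
T_{121}*u_1*v_2*w_1 = -2*-3*3*0 = 0  (running total: 0)
T_{122}*u_1*v_2*w_2 = -1*-3*3*4 = 36  (running total: 36)
T_{211}*u_2*v_1*w_1 = -2*3*3*0 = 0  (running total: 36)
T_{212}*u_2*v_1*w_2 = -1*3*3*4 = -36  (running total: 0)
T_{221}*u_2*v_2*w_1 = 3*3*3*0 = 0  (running total: 0)
T_{222}*u_2*v_2*w_2 = 0*3*3*4 = 0  (running total: 0)
S = 0

0


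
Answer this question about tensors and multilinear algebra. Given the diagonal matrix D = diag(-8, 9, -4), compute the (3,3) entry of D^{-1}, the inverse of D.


For a diagonal matrix, the inverse has entries (D^{-1})_{ii} = 1/d_{ii}.
The diagonal entries are: d_{11} = -8, d_{22} = 9, d_{33} = -4
We need (D^{-1})_{33} = 1/d_{33} = 1/-4 = -1/4

-1/4


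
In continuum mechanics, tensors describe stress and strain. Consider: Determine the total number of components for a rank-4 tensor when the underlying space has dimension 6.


The number of components of a rank-r tensor in d dimensions is d^r.
Here d = 6 and r = 4.
6^4 = 1296

1296


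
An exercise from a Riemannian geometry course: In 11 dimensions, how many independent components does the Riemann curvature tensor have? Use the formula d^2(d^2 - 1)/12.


The Riemann tensor in d dimensions has d^2(d^2 - 1)/12 independent components.
d = 11, so d^2 = 121
d^2 - 1 = 120
d^2(d^2 - 1) = 121 * 120 = 14520
Divide by 12: 14520 / 12 = 1210

1210


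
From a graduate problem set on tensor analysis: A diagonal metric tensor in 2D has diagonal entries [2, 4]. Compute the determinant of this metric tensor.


For a diagonal metric, the determinant is the product of diagonal entries.
Diagonal entries: 2, 4
det(g) = 2 * 4 = 8

8


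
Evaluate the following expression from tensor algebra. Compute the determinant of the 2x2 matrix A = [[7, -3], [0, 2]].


For a 2x2 matrix [[a, b], [c, d]], det = a*d - b*c.
a = 7, b = -3, c = 0, d = 2
a*d = 7 * 2 = 14
b*c = -3 * 0 = 0
det = 14 - 0 = 14

14


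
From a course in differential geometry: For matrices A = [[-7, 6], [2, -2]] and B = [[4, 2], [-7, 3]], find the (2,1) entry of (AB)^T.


(AB)^T_{ij} = (AB)_{ji} = sum_k A_{jk} B_{ki}.
For i=2, j=1 we need (AB)_{12}:
A_{11} * B_{12} = -7 * 2 = -14
A_{12} * B_{22} = 6 * 3 = 18
Sum = -14 + 18 = 4

4


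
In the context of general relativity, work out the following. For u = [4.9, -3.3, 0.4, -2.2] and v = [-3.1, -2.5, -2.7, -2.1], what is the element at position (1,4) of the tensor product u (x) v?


The outer product entry T_{ij} = u_i * v_j.
We need i=1, j=4.
u_1 = 4.9, v_4 = -2.1
T_{1,4} = 4.9 * -2.1 = -10.29

-10.29


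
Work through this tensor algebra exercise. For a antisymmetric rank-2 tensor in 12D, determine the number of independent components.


A antisymmetric rank-2 tensor in d dimensions has d(d-1)/2 independent components.
d = 12
d(d-1)/2 = 12 * 11 / 2 = 132 / 2 = 66

66


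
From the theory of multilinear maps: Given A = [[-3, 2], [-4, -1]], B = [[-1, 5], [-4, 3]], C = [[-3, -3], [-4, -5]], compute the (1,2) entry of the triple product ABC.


(ABC)_{12} = sum_m (AB)_{1m} C_{m2}. First compute row 1 of AB.
(AB)_{11} = -3*-1 + 2*-4 = -5
(AB)_{12} = -3*5 + 2*3 = -9
Now contract with column 2 of C:
(AB)_{11} * C_{12} = -5 * -3 = 15
(AB)_{12} * C_{22} = -9 * -5 = 45
(ABC)_{12} = 15 + 45 = 60

60


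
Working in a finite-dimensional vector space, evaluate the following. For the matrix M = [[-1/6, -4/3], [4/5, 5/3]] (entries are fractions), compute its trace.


The trace is the sum of diagonal entries.
Diagonal: M[1,1] = -1/6, M[2,2] = 5/3
Tr(M) = -1/6 + 5/3
Computing step by step:
After adding M[1,1]: -1/6
After adding M[2,2]: 3/2
Tr(M) = 3/2

3/2


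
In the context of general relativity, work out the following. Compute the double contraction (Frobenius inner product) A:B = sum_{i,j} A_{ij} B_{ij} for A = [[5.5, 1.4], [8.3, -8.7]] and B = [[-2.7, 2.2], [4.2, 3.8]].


A:B = sum over all i,j of A_{ij} * B_{ij}.
Row 1: 5.5*-2.7=-14.85, 1.4*2.2=3.08 => row sum = -11.77
Row 2: 8.3*4.2=34.86, -8.7*3.8=-33.06 => row sum = 1.8
Total = -11.77 + 1.8 = -9.97

-9.97


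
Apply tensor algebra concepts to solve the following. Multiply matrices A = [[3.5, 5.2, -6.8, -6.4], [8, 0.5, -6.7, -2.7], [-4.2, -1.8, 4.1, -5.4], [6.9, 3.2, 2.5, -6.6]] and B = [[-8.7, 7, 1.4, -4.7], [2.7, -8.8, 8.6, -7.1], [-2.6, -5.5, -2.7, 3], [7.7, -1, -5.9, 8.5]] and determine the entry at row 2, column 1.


(AB)_{ij} = sum_k A_{ik} B_{kj}.
For i=2, j=1:
A_{21} * B_{11} = 8 * -8.7 = -69.6
A_{22} * B_{21} = 0.5 * 2.7 = 1.35
A_{23} * B_{31} = -6.7 * -2.6 = 17.42
A_{24} * B_{41} = -2.7 * 7.7 = -20.79
Sum = -69.6 + 1.35 + 17.42 + -20.79 = -71.62

-71.62


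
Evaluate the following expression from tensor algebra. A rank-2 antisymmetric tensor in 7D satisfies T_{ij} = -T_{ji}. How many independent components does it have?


An antisymmetric rank-2 tensor satisfies A_{ij} = -A_{ji}, so diagonal entries are zero.
The independent components are the upper-triangular entries: C(n, 2) = n(n-1)/2.
n = 7
C(7, 2) = 7 * 6 / 2 = 42 / 2 = 21

21


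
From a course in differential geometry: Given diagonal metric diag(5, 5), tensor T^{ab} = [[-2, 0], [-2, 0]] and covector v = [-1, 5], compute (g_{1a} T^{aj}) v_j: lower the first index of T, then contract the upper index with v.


Step 1: lower the first index. For a diagonal metric, g_{ia} T^{aj} = g_{ii} T^{ij} (no sum on i).
g_{11} = 5
S_1{}^1 = 5 * T^{11} = 5 * -2 = -10
S_1{}^2 = 5 * T^{12} = 5 * 0 = 0
Step 2: contract S_1{}^j with v_j.
S_1{}^1 * v_1 = -10 * -1 = 10
S_1{}^2 * v_2 = 0 * 5 = 0
Result = 10 + 0 = 10

10


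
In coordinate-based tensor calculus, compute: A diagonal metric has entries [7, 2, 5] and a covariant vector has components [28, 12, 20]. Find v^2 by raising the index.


To raise an index with a diagonal metric: v^i = v_i / g_{ii}.
For index 2: v_2 = 12, g_{22} = 2
v^2 = 12 / 2 = 6

6


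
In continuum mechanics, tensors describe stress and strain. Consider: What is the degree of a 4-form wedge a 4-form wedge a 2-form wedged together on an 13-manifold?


The degree of a wedge product is the sum of the degrees of the individual forms.
Degrees: 4, 4, 2
Total degree = 4 + 4 + 2 = 10

10


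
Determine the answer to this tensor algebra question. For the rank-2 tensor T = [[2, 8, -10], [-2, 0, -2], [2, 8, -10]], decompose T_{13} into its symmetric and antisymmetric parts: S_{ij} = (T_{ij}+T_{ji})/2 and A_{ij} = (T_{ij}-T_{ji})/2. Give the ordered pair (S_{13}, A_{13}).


T_{13} = -10
T_{31} = 2
S_{13} = (-10 + 2)/2 = -8/2 = -4
A_{13} = (-10 - 2)/2 = -12/2 = -6
Check: S + A = -4 + -6 = -10 = T_{13}.

(-4, -6)


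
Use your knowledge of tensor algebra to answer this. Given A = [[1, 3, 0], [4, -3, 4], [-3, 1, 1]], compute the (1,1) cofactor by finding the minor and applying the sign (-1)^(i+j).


To find cofactor C_{11}, delete row 1 and column 1.
The resulting 2x2 submatrix is: [[-3, 4], [1, 1]]
Minor M_{11} = -3*1 - 4*1
  = -3 - 4 = -7
Sign = (-1)^(1+1) = (-1)^2 = 1
Cofactor C_{11} = 1 * -7 = -7

-7


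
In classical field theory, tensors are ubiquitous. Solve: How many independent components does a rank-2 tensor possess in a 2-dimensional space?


The number of components of a rank-r tensor in d dimensions is d^r.
Here d = 2 and r = 2.
2^2 = 4

4


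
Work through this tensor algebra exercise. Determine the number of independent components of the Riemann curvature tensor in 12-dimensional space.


The Riemann tensor in d dimensions has d^2(d^2 - 1)/12 independent components.
d = 12, so d^2 = 144
d^2 - 1 = 143
d^2(d^2 - 1) = 144 * 143 = 20592
Divide by 12: 20592 / 12 = 1716

1716


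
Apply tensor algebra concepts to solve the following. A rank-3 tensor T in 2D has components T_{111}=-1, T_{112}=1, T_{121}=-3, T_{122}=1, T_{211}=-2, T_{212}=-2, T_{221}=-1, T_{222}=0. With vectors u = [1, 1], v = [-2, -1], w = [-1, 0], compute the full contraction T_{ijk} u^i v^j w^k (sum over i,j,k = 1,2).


S = sum over i,j,k of T_{ijk} u_i v_j w_k. Expanding all 8 terms:
T_{111}*u_1*v_1*w_1 = -1*1*-2*-1 = -2  (running total: -2)
T_{112}*u_1*v_1*w_2 = 1*1*-2*0 = 0  (running total: -2)
T_{121}*u_1*v_2*w_1 = -3*1*-1*-1 = -3  (running total: -5)
T_{122}*u_1*v_2*w_2 = 1*1*-1*0 = 0  (running total: -5)
T_{211}*u_2*v_1*w_1 = -2*1*-2*-1 = -4  (running total: -9)
T_{212}*u_2*v_1*w_2 = -2*1*-2*0 = 0  (running total: -9)
T_{221}*u_2*v_2*w_1 = -1*1*-1*-1 = -1  (running total: -10)
T_{222}*u_2*v_2*w_2 = 0*1*-1*0 = 0  (running total: -10)
S = -10

-10


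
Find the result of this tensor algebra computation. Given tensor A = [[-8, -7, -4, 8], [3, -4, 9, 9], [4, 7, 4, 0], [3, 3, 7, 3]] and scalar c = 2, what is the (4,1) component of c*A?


Scalar multiplication: (cA)_{ij} = c * A_{ij}.
c = 2
A_{41} = 3
(cA)_{41} = 2 * 3 = 6

6


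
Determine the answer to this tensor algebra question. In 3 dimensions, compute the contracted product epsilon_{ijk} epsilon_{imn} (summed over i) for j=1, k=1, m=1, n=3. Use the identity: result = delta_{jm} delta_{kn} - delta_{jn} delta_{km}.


Using the identity: epsilon_{ijk} epsilon_{imn} = delta_{jm} delta_{kn} - delta_{jn} delta_{km}.
delta_{11} = 1
delta_{13} = 0
delta_{13} = 0
delta_{11} = 1
Result = 1 * 0 - 0 * 1 = 0 - 0 = 0

0


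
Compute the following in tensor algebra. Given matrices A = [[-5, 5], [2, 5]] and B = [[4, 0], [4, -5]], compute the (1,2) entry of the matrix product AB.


(AB)_{ij} = sum_k A_{ik} B_{kj}.
For i=1, j=2:
A_{11} * B_{12} = -5 * 0 = 0
A_{12} * B_{22} = 5 * -5 = -25
Sum = 0 + -25 = -25

-25


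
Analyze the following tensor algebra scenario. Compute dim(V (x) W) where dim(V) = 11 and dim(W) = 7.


The dimension of a tensor product is the product of dimensions.
dim(V) = 11, dim(W) = 7
dim(V (x) W) = 11 * 7 = 77

77


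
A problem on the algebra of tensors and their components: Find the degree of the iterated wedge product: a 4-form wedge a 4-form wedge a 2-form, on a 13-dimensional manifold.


The degree of a wedge product is the sum of the degrees of the individual forms.
Degrees: 4, 4, 2
Total degree = 4 + 4 + 2 = 10

10


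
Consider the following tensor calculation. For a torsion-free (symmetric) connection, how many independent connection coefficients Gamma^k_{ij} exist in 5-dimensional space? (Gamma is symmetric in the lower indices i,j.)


Christoffel symbols Gamma^k_{ij} are symmetric in i,j, so there are d * d(d+1)/2 independent symbols.
d = 5
d(d+1)/2 = 5 * 6 / 2 = 15
Total = 5 * 15 = 75

75


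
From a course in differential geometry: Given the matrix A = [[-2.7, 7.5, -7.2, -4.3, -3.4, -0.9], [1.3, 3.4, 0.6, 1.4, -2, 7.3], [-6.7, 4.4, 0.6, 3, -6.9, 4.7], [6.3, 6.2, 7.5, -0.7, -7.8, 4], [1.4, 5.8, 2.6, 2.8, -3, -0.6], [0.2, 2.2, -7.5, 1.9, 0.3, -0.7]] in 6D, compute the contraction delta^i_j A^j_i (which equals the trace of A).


The contraction (trace) of a rank-2 tensor is the sum of its diagonal elements.
Diagonal entries: A[1,1] = -2.7, A[2,2] = 3.4, A[3,3] = 0.6, A[4,4] = -0.7, A[5,5] = -3, A[6,6] = -0.7
Tr(A) = -2.7 + 3.4 + 0.6 + -0.7 + -3 + -0.7 = -3.1

-3.1


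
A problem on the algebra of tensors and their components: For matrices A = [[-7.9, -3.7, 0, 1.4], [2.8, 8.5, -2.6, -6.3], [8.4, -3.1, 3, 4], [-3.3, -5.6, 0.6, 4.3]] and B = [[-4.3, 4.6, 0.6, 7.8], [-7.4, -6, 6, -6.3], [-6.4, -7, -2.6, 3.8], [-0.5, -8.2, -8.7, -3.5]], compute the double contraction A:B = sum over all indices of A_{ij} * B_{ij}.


A:B = sum over all i,j of A_{ij} * B_{ij}.
Row 1: -7.9*-4.3=33.97, -3.7*4.6=-17.02, 0*0.6=0, 1.4*7.8=10.92 => row sum = 27.87
Row 2: 2.8*-7.4=-20.72, 8.5*-6=-51, -2.6*6=-15.6, -6.3*-6.3=39.69 => row sum = -47.63
Row 3: 8.4*-6.4=-53.76, -3.1*-7=21.7, 3*-2.6=-7.8, 4*3.8=15.2 => row sum = -24.66
Row 4: -3.3*-0.5=1.65, -5.6*-8.2=45.92, 0.6*-8.7=-5.22, 4.3*-3.5=-15.05 => row sum = 27.3
Total = 27.87 + -47.63 + -24.66 + 27.3 = -17.12

-17.12


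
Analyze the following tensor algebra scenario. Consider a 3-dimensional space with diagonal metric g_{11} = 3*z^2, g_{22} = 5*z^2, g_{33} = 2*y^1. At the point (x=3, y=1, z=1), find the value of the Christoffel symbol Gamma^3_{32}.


For a diagonal metric, Gamma^k_{ij} = (1/2) g^{kk} (dg_{ik}/dx_j + dg_{jk}/dx_i - dg_{ij}/dx_k).
The metric is diagonal, so g_{ab} = 0 for a != b.
At the given point: g_{11} = 3, g_{22} = 5, g_{33} = 2
g^{33} = 1/2
dg_{33}/dx_2 = dg_{33}/dx_2 = 2
dg_{23}/dx_3 = 0 (off-diagonal)
dg_{32}/dx_3 = 0 (off-diagonal)
Numerator = 2 + 0 - 0 = 2
Gamma^3_{32} = 2 / (2 * 2) = 1/2

1/2


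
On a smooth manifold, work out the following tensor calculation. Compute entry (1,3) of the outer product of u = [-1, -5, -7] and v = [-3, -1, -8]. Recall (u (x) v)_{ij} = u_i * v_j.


The outer product entry T_{ij} = u_i * v_j.
We need i=1, j=3.
u_1 = -1, v_3 = -8
T_{1,3} = -1 * -8 = 8

8


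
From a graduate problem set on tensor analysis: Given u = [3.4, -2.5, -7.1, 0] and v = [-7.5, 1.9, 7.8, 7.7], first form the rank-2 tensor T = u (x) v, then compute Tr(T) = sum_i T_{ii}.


The outer product gives T_{ij} = u_i v_j.
The trace (contraction) is Tr(T) = sum_i T_{ii} = sum_i u_i v_i.
Diagonal entries:
T_{11} = u_1 * v_1 = 3.4 * -7.5 = -25.5
T_{22} = u_2 * v_2 = -2.5 * 1.9 = -4.75
T_{33} = u_3 * v_3 = -7.1 * 7.8 = -55.38
T_{44} = u_4 * v_4 = 0 * 7.7 = 0
Tr(T) = -25.5 + -4.75 + -55.38 + 0 = -85.63

-85.63


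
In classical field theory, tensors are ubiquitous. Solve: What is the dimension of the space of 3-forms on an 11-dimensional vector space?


The dimension of the space of p-forms on an n-dimensional space is C(n, p).
n = 11, p = 3
C(11, 3) = 11! / (3! * 8!) = 165

165


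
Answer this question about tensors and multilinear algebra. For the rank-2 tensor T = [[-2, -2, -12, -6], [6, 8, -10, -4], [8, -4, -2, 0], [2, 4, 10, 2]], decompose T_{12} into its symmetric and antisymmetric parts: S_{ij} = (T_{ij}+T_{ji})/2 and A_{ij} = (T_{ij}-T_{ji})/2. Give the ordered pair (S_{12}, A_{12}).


T_{12} = -2
T_{21} = 6
S_{12} = (-2 + 6)/2 = 4/2 = 2
A_{12} = (-2 - 6)/2 = -8/2 = -4
Check: S + A = 2 + -4 = -2 = T_{12}.

(2, -4)


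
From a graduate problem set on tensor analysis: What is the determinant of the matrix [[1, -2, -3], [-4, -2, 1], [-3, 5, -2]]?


Expanding along the first row, det(A) = a11*M_11 - a12*M_12 + a13*M_13, where M_1j is the (1,j) minor.
Minor M_11 = -2*-2 - 1*5 = -1
Minor M_12 = -4*-2 - 1*-3 = 11
Minor M_13 = -4*5 - -2*-3 = -26
det = 1*(-1) - -2*(11) + -3*(-26)
    = -1 - -22 + 78
    = 99

99


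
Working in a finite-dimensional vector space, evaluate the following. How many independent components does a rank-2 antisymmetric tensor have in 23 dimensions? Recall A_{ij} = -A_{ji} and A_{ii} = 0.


An antisymmetric rank-2 tensor satisfies A_{ij} = -A_{ji}, so diagonal entries are zero.
The independent components are the upper-triangular entries: C(n, 2) = n(n-1)/2.
n = 23
C(23, 2) = 23 * 22 / 2 = 506 / 2 = 253

253


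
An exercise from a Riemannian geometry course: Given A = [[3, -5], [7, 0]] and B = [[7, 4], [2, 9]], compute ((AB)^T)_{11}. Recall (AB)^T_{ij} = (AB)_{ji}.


(AB)^T_{ij} = (AB)_{ji} = sum_k A_{jk} B_{ki}.
For i=1, j=1 we need (AB)_{11}:
A_{11} * B_{11} = 3 * 7 = 21
A_{12} * B_{21} = -5 * 2 = -10
Sum = 21 + -10 = 11

11


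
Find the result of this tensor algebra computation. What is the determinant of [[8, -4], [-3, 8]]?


For a 2x2 matrix [[a, b], [c, d]], det = a*d - b*c.
a = 8, b = -4, c = -3, d = 8
a*d = 8 * 8 = 64
b*c = -4 * -3 = 12
det = 64 - 12 = 52

52


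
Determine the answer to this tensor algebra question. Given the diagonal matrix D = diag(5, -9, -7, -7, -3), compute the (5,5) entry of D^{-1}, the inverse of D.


For a diagonal matrix, the inverse has entries (D^{-1})_{ii} = 1/d_{ii}.
The diagonal entries are: d_{11} = 5, d_{22} = -9, d_{33} = -7, d_{44} = -7, d_{55} = -3
We need (D^{-1})_{55} = 1/d_{55} = 1/-3 = -1/3

-1/3


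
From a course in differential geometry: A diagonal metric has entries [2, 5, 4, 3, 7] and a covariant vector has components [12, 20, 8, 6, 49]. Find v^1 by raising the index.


To raise an index with a diagonal metric: v^i = v_i / g_{ii}.
For index 1: v_1 = 12, g_{11} = 2
v^1 = 12 / 2 = 6

6


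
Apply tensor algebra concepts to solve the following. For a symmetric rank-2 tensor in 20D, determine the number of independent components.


A symmetric rank-2 tensor in d dimensions has d(d+1)/2 independent components.
d = 20
d(d+1)/2 = 20 * 21 / 2 = 420 / 2 = 210

210


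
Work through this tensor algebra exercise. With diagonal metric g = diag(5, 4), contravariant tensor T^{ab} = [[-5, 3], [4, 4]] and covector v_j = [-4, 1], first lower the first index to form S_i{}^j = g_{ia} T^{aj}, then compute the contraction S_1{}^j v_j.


Step 1: lower the first index. For a diagonal metric, g_{ia} T^{aj} = g_{ii} T^{ij} (no sum on i).
g_{11} = 5
S_1{}^1 = 5 * T^{11} = 5 * -5 = -25
S_1{}^2 = 5 * T^{12} = 5 * 3 = 15
Step 2: contract S_1{}^j with v_j.
S_1{}^1 * v_1 = -25 * -4 = 100
S_1{}^2 * v_2 = 15 * 1 = 15
Result = 100 + 15 = 115

115


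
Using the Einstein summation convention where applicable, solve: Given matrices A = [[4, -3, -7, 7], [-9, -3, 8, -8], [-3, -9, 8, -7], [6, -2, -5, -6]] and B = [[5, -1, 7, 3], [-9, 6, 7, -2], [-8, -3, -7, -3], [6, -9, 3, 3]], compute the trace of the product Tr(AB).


Tr(AB) = sum_i (AB)_{ii} where (AB)_{ii} = sum_k A_{ik} B_{ki}.
(AB)_{11} = 4*5 + -3*-9 + -7*-8 + 7*6 = 145
(AB)_{22} = -9*-1 + -3*6 + 8*-3 + -8*-9 = 39
(AB)_{33} = -3*7 + -9*7 + 8*-7 + -7*3 = -161
(AB)_{44} = 6*3 + -2*-2 + -5*-3 + -6*3 = 19
Tr(AB) = 145 + 39 + -161 + 19 = 42

42


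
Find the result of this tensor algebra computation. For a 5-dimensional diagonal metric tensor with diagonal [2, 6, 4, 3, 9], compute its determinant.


For a diagonal metric, the determinant is the product of diagonal entries.
Diagonal entries: 2, 6, 4, 3, 9
det(g) = 2 * 6 * 4 * 3 * 9 = 1296

1296


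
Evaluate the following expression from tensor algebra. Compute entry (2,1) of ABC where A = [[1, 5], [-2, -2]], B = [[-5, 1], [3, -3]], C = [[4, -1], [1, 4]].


(ABC)_{21} = sum_m (AB)_{2m} C_{m1}. First compute row 2 of AB.
(AB)_{21} = -2*-5 + -2*3 = 4
(AB)_{22} = -2*1 + -2*-3 = 4
Now contract with column 1 of C:
(AB)_{21} * C_{11} = 4 * 4 = 16
(AB)_{22} * C_{21} = 4 * 1 = 4
(ABC)_{21} = 16 + 4 = 20

20


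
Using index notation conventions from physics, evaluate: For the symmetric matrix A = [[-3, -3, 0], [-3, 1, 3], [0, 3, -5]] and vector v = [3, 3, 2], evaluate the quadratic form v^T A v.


First compute Av:
(Av)_1 = -3*3 + -3*3 + 0*2 = -18
(Av)_2 = -3*3 + 1*3 + 3*2 = 0
(Av)_3 = 0*3 + 3*3 + -5*2 = -1
Av = [-18, 0, -1]
Then v^T (Av) = 3*-18 + 3*0 + 2*-1
= -54 + 0 + -2 = -56

-56


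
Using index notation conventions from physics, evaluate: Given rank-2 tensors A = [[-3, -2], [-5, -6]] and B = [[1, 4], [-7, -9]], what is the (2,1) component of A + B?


Tensor addition is component-wise: (A + B)_{ij} = A_{ij} + B_{ij}.
A_{21} = -5
B_{21} = -7
(A + B)_{21} = -5 + -7 = -12

-12


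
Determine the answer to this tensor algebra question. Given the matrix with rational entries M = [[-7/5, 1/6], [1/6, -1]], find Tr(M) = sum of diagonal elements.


The trace is the sum of diagonal entries.
Diagonal: M[1,1] = -7/5, M[2,2] = -1
Tr(M) = -7/5 + -1
Computing step by step:
After adding M[1,1]: -7/5
After adding M[2,2]: -12/5
Tr(M) = -12/5

-12/5


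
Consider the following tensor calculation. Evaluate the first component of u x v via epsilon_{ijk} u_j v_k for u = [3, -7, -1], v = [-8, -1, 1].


(u x v)_1 = sum_{j,k} epsilon_{1jk} u_j v_k. Only permutations of (1,2,3) contribute; the two non-zero terms are:
eps_{123} u_2 v_3 = 1 * -7 * 1 = -7
eps_{132} u_3 v_2 = -1 * -1 * -1 = -1
(u x v)_1 = -8

-8


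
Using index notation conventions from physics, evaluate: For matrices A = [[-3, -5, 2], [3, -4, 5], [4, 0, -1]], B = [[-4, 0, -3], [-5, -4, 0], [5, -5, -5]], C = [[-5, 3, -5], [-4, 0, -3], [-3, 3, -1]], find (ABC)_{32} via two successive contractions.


(ABC)_{32} = sum_m (AB)_{3m} C_{m2}. First compute row 3 of AB.
(AB)_{31} = 4*-4 + 0*-5 + -1*5 = -21
(AB)_{32} = 4*0 + 0*-4 + -1*-5 = 5
(AB)_{33} = 4*-3 + 0*0 + -1*-5 = -7
Now contract with column 2 of C:
(AB)_{31} * C_{12} = -21 * 3 = -63
(AB)_{32} * C_{22} = 5 * 0 = 0
(AB)_{33} * C_{32} = -7 * 3 = -21
(ABC)_{32} = -63 + 0 + -21 = -84

-84


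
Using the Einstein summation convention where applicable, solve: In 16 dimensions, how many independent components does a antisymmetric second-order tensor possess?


A antisymmetric rank-2 tensor in d dimensions has d(d-1)/2 independent components.
d = 16
d(d-1)/2 = 16 * 15 / 2 = 240 / 2 = 120

120


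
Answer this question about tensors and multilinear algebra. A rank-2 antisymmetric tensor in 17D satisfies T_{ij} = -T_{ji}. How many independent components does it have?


An antisymmetric rank-2 tensor satisfies A_{ij} = -A_{ji}, so diagonal entries are zero.
The independent components are the upper-triangular entries: C(n, 2) = n(n-1)/2.
n = 17
C(17, 2) = 17 * 16 / 2 = 272 / 2 = 136

136


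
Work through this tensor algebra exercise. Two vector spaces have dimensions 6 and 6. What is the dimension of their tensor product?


The dimension of a tensor product is the product of dimensions.
dim(V) = 6, dim(W) = 6
dim(V (x) W) = 6 * 6 = 36

36


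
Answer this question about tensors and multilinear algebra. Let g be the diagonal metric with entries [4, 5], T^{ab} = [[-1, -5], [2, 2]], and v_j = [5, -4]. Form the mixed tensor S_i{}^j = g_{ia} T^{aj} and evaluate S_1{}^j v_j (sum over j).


Step 1: lower the first index. For a diagonal metric, g_{ia} T^{aj} = g_{ii} T^{ij} (no sum on i).
g_{11} = 4
S_1{}^1 = 4 * T^{11} = 4 * -1 = -4
S_1{}^2 = 4 * T^{12} = 4 * -5 = -20
Step 2: contract S_1{}^j with v_j.
S_1{}^1 * v_1 = -4 * 5 = -20
S_1{}^2 * v_2 = -20 * -4 = 80
Result = -20 + 80 = 60

60


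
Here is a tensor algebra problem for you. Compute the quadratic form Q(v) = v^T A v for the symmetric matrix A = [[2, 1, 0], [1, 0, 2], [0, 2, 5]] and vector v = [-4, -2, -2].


First compute Av:
(Av)_1 = 2*-4 + 1*-2 + 0*-2 = -10
(Av)_2 = 1*-4 + 0*-2 + 2*-2 = -8
(Av)_3 = 0*-4 + 2*-2 + 5*-2 = -14
Av = [-10, -8, -14]
Then v^T (Av) = -4*-10 + -2*-8 + -2*-14
= 40 + 16 + 28 = 84

84


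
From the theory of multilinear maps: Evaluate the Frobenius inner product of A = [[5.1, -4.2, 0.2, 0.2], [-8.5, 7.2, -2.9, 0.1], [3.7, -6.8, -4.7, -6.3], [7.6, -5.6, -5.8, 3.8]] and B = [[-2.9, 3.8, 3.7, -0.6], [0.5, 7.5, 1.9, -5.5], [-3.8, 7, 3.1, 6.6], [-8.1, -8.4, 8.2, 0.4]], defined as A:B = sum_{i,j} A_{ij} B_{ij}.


A:B = sum over all i,j of A_{ij} * B_{ij}.
Row 1: 5.1*-2.9=-14.79, -4.2*3.8=-15.96, 0.2*3.7=0.74, 0.2*-0.6=-0.12 => row sum = -30.13
Row 2: -8.5*0.5=-4.25, 7.2*7.5=54, -2.9*1.9=-5.51, 0.1*-5.5=-0.55 => row sum = 43.69
Row 3: 3.7*-3.8=-14.06, -6.8*7=-47.6, -4.7*3.1=-14.57, -6.3*6.6=-41.58 => row sum = -117.81
Row 4: 7.6*-8.1=-61.56, -5.6*-8.4=47.04, -5.8*8.2=-47.56, 3.8*0.4=1.52 => row sum = -60.56
Total = -30.13 + 43.69 + -117.81 + -60.56 = -164.81

-164.81


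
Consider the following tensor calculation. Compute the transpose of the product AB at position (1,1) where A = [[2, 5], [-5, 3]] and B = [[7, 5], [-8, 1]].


(AB)^T_{ij} = (AB)_{ji} = sum_k A_{jk} B_{ki}.
For i=1, j=1 we need (AB)_{11}:
A_{11} * B_{11} = 2 * 7 = 14
A_{12} * B_{21} = 5 * -8 = -40
Sum = 14 + -40 = -26

-26


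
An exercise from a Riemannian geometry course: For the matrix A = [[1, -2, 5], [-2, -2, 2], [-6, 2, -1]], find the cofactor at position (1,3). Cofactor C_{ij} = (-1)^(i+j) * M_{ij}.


To find cofactor C_{13}, delete row 1 and column 3.
The resulting 2x2 submatrix is: [[-2, -2], [-6, 2]]
Minor M_{13} = -2*2 - -2*-6
  = -4 - 12 = -16
Sign = (-1)^(1+3) = (-1)^4 = 1
Cofactor C_{13} = 1 * -16 = -16

-16


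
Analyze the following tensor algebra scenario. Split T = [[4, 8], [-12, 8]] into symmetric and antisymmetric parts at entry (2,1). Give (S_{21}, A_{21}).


T_{21} = -12
T_{12} = 8
S_{21} = (-12 + 8)/2 = -4/2 = -2
A_{21} = (-12 - 8)/2 = -20/2 = -10
Check: S + A = -2 + -10 = -12 = T_{21}.

(-2, -10)


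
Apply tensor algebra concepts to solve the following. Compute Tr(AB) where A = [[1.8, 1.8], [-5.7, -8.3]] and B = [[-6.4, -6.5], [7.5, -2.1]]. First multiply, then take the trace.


Tr(AB) = sum_i (AB)_{ii} where (AB)_{ii} = sum_k A_{ik} B_{ki}.
(AB)_{11} = 1.8*-6.4 + 1.8*7.5 = 1.98
(AB)_{22} = -5.7*-6.5 + -8.3*-2.1 = 54.48
Tr(AB) = 1.98 + 54.48 = 56.46

56.46


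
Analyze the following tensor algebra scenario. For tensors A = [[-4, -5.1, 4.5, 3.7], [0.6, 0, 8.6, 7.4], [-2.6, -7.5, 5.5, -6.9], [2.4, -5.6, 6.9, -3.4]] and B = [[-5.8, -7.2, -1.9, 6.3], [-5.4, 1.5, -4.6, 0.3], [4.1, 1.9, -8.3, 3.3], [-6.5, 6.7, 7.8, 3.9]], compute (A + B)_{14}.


Tensor addition is component-wise: (A + B)_{ij} = A_{ij} + B_{ij}.
A_{14} = 3.7
B_{14} = 6.3
(A + B)_{14} = 3.7 + 6.3 = 10

10


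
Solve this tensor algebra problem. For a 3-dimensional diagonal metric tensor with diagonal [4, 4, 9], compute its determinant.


For a diagonal metric, the determinant is the product of diagonal entries.
Diagonal entries: 4, 4, 9
det(g) = 4 * 4 * 9 = 144

144


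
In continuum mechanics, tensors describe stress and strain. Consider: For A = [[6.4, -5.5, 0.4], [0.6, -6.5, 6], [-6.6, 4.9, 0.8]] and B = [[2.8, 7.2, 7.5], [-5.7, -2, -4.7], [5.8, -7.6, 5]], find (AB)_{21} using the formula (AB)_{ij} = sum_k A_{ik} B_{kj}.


(AB)_{ij} = sum_k A_{ik} B_{kj}.
For i=2, j=1:
A_{21} * B_{11} = 0.6 * 2.8 = 1.68
A_{22} * B_{21} = -6.5 * -5.7 = 37.05
A_{23} * B_{31} = 6 * 5.8 = 34.8
Sum = 1.68 + 37.05 + 34.8 = 73.53

73.53


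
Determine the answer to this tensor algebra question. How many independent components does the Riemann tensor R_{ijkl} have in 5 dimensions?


The Riemann tensor in d dimensions has d^2(d^2 - 1)/12 independent components.
d = 5, so d^2 = 25
d^2 - 1 = 24
d^2(d^2 - 1) = 25 * 24 = 600
Divide by 12: 600 / 12 = 50

50


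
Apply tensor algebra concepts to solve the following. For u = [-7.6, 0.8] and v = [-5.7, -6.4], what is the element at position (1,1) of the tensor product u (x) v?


The outer product entry T_{ij} = u_i * v_j.
We need i=1, j=1.
u_1 = -7.6, v_1 = -5.7
T_{1,1} = -7.6 * -5.7 = 43.32

43.32


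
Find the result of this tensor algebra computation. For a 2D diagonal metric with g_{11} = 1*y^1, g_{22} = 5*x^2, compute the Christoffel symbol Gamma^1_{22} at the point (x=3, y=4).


For a diagonal metric, Gamma^k_{ij} = (1/2) g^{kk} (dg_{ik}/dx_j + dg_{jk}/dx_i - dg_{ij}/dx_k).
The metric is diagonal, so g_{ab} = 0 for a != b.
At the given point: g_{11} = 4, g_{22} = 45
g^{11} = 1/4
dg_{21}/dx_2 = 0 (off-diagonal)
dg_{21}/dx_2 = 0 (off-diagonal)
dg_{22}/dx_1 = dg_{22}/dx_1 = 30
Numerator = 0 + 0 - 30 = -30
Gamma^1_{22} = -30 / (2 * 4) = -15/4

-15/4


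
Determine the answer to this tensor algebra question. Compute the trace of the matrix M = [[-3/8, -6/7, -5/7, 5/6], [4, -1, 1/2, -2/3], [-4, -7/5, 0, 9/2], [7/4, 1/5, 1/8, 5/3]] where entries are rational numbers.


The trace is the sum of diagonal entries.
Diagonal: M[1,1] = -3/8, M[2,2] = -1, M[3,3] = 0, M[4,4] = 5/3
Tr(M) = -3/8 + -1 + 0 + 5/3
Computing step by step:
After adding M[1,1]: -3/8
After adding M[2,2]: -11/8
After adding M[3,3]: -11/8
After adding M[4,4]: 7/24
Tr(M) = 7/24

7/24


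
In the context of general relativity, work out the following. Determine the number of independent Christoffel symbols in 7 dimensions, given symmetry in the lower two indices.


Christoffel symbols Gamma^k_{ij} are symmetric in i,j, so there are d * d(d+1)/2 independent symbols.
d = 7
d(d+1)/2 = 7 * 8 / 2 = 28
Total = 7 * 28 = 196

196


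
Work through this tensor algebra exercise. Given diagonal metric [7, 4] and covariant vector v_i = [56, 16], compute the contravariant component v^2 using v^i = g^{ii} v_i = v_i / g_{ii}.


To raise an index with a diagonal metric: v^i = v_i / g_{ii}.
For index 2: v_2 = 16, g_{22} = 4
v^2 = 16 / 4 = 4

4


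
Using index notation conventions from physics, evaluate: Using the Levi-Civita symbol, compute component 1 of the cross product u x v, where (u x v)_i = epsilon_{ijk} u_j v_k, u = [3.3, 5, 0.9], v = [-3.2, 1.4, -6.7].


(u x v)_1 = sum_{j,k} epsilon_{1jk} u_j v_k. Only permutations of (1,2,3) contribute; the two non-zero terms are:
eps_{123} u_2 v_3 = 1 * 5 * -6.7 = -33.5
eps_{132} u_3 v_2 = -1 * 0.9 * 1.4 = -1.26
(u x v)_1 = -34.76

-34.76


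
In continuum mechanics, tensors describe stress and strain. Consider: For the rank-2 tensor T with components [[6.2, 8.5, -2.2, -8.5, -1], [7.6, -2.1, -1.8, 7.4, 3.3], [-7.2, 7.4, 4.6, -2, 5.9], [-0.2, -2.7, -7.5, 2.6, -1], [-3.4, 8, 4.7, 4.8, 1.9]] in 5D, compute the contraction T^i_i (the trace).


The contraction (trace) of a rank-2 tensor is the sum of its diagonal elements.
Diagonal entries: A[1,1] = 6.2, A[2,2] = -2.1, A[3,3] = 4.6, A[4,4] = 2.6, A[5,5] = 1.9
Tr(A) = 6.2 + -2.1 + 4.6 + 2.6 + 1.9 = 13.2

13.2


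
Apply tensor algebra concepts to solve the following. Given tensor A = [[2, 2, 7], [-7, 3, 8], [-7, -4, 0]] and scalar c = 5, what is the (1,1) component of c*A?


Scalar multiplication: (cA)_{ij} = c * A_{ij}.
c = 5
A_{11} = 2
(cA)_{11} = 5 * 2 = 10

10


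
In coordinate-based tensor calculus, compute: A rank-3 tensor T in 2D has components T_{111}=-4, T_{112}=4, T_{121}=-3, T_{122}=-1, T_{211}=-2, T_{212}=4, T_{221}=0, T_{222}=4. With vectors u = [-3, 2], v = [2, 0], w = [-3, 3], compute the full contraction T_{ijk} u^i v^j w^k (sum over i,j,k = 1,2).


S = sum over i,j,k of T_{ijk} u_i v_j w_k. Expanding all 8 terms:
T_{111}*u_1*v_1*w_1 = -4*-3*2*-3 = -72  (running total: -72)
T_{112}*u_1*v_1*w_2 = 4*-3*2*3 = -72  (running total: -144)
T_{121}*u_1*v_2*w_1 = -3*-3*0*-3 = 0  (running total: -144)
T_{122}*u_1*v_2*w_2 = -1*-3*0*3 = 0  (running total: -144)
T_{211}*u_2*v_1*w_1 = -2*2*2*-3 = 24  (running total: -120)
T_{212}*u_2*v_1*w_2 = 4*2*2*3 = 48  (running total: -72)
T_{221}*u_2*v_2*w_1 = 0*2*0*-3 = 0  (running total: -72)
T_{222}*u_2*v_2*w_2 = 4*2*0*3 = 0  (running total: -72)
S = -72

-72


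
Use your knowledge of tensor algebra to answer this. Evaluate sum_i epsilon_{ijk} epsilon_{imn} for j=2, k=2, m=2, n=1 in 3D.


Using the identity: epsilon_{ijk} epsilon_{imn} = delta_{jm} delta_{kn} - delta_{jn} delta_{km}.
delta_{22} = 1
delta_{21} = 0
delta_{21} = 0
delta_{22} = 1
Result = 1 * 0 - 0 * 1 = 0 - 0 = 0

0


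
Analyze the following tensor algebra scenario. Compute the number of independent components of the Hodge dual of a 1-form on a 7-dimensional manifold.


The Hodge dual of a p-form on an n-dimensional manifold is an (n-p)-form.
n = 7, p = 1, so dual degree = 7 - 1 = 6
The number of components is C(n, n-p) = C(7, 6) = 7

7


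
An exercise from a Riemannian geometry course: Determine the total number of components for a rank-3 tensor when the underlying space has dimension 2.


The number of components of a rank-r tensor in d dimensions is d^r.
Here d = 2 and r = 3.
2^3 = 8

8


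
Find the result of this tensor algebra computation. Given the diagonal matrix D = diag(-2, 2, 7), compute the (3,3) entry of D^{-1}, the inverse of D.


For a diagonal matrix, the inverse has entries (D^{-1})_{ii} = 1/d_{ii}.
The diagonal entries are: d_{11} = -2, d_{22} = 2, d_{33} = 7
We need (D^{-1})_{33} = 1/d_{33} = 1/7 = 1/7

1/7


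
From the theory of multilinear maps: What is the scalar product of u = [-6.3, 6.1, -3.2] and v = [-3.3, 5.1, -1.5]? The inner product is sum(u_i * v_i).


The inner product u . v = sum of u_i * v_i.
Term-by-term: -6.3 * -3.3, 6.1 * 5.1, -3.2 * -1.5
Products: 20.79, 31.11, 4.8
Sum = 20.79 + 31.11 + 4.8 = 56.7

56.7


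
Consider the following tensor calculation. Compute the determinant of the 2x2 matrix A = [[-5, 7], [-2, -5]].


For a 2x2 matrix [[a, b], [c, d]], det = a*d - b*c.
a = -5, b = 7, c = -2, d = -5
a*d = -5 * -5 = 25
b*c = 7 * -2 = -14
det = 25 - -14 = 39

39


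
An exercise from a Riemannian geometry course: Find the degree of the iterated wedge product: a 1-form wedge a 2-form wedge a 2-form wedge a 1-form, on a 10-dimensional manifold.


The degree of a wedge product is the sum of the degrees of the individual forms.
Degrees: 1, 2, 2, 1
Total degree = 1 + 2 + 2 + 1 = 6

6


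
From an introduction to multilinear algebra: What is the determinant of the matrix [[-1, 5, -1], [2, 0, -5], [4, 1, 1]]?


Expanding along the first row, det(A) = a11*M_11 - a12*M_12 + a13*M_13, where M_1j is the (1,j) minor.
Minor M_11 = 0*1 - -5*1 = 5
Minor M_12 = 2*1 - -5*4 = 22
Minor M_13 = 2*1 - 0*4 = 2
det = -1*(5) - 5*(22) + -1*(2)
    = -5 - 110 + -2
    = -117

-117


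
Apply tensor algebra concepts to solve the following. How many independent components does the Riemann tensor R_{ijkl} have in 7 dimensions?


The Riemann tensor in d dimensions has d^2(d^2 - 1)/12 independent components.
d = 7, so d^2 = 49
d^2 - 1 = 48
d^2(d^2 - 1) = 49 * 48 = 2352
Divide by 12: 2352 / 12 = 196

196


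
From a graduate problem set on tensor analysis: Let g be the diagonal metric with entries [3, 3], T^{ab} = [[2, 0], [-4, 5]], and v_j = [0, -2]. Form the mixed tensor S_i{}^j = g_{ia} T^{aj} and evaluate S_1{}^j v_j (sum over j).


Step 1: lower the first index. For a diagonal metric, g_{ia} T^{aj} = g_{ii} T^{ij} (no sum on i).
g_{11} = 3
S_1{}^1 = 3 * T^{11} = 3 * 2 = 6
S_1{}^2 = 3 * T^{12} = 3 * 0 = 0
Step 2: contract S_1{}^j with v_j.
S_1{}^1 * v_1 = 6 * 0 = 0
S_1{}^2 * v_2 = 0 * -2 = 0
Result = 0 + 0 = 0

0


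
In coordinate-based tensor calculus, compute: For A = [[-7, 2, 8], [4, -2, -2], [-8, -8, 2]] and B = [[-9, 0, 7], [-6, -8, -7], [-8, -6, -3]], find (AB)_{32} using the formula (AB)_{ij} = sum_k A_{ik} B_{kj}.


(AB)_{ij} = sum_k A_{ik} B_{kj}.
For i=3, j=2:
A_{31} * B_{12} = -8 * 0 = 0
A_{32} * B_{22} = -8 * -8 = 64
A_{33} * B_{32} = 2 * -6 = -12
Sum = 0 + 64 + -12 = 52

52


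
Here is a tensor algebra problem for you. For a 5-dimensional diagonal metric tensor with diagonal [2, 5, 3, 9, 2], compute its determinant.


For a diagonal metric, the determinant is the product of diagonal entries.
Diagonal entries: 2, 5, 3, 9, 2
det(g) = 2 * 5 * 3 * 9 * 2 = 540

540


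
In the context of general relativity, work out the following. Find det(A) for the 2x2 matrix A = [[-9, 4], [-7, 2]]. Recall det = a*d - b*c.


For a 2x2 matrix [[a, b], [c, d]], det = a*d - b*c.
a = -9, b = 4, c = -7, d = 2
a*d = -9 * 2 = -18
b*c = 4 * -7 = -28
det = -18 - -28 = 10

10


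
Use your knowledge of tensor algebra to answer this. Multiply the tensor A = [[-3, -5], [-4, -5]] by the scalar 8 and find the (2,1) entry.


Scalar multiplication: (cA)_{ij} = c * A_{ij}.
c = 8
A_{21} = -4
(cA)_{21} = 8 * -4 = -32

-32
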